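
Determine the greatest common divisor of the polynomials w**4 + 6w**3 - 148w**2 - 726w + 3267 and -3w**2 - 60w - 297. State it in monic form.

w**2 + 20w + 99

Repeated division with remainder:
  w**4 + 6w**3 - 148w**2 - 726w + 3267 = (-(1/3)w**2 + (14/3)w - 11)(-3w**2 - 60w - 297) + (0)
Last nonzero remainder: -3w**2 - 60w - 297. Dividing through by -3 gives the monic gcd w**2 + 20w + 99.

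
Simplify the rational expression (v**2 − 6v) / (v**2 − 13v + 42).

(v)/(v − 7)

By polynomial division,
  v**2 − 6v = (v**2 − 13v + 42) + (7v − 42)
  v**2 − 13v + 42 = ((1/7)v − 1)(7v − 42) + (0)
Last nonzero remainder: 7v − 42. Dividing through by 7 gives the monic gcd v − 6.
Cancel v − 6 from numerator and denominator to get the reduced form.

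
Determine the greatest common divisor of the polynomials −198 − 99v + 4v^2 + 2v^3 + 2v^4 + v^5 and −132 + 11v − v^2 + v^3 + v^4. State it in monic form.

Euclidean algorithm in ℚ[v]:
  v^5 + 2v^4 + 2v^3 + 4v^2 − 99v − 198 = (v + 1)(v^4 + v^3 − v^2 + 11v − 132) + (2v^3 − 6v^2 + 22v − 66)
  v^4 + v^3 − v^2 + 11v − 132 = ((1/2)v + 2)(2v^3 − 6v^2 + 22v − 66) + (0)
Last nonzero remainder: 2v^3 − 6v^2 + 22v − 66. Dividing through by 2 gives the monic gcd v^3 − 3v^2 + 11v − 33.

−33 + 11v − 3v^2 + v^3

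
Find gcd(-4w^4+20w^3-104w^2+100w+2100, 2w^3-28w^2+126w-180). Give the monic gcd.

w-5

Euclidean algorithm in ℚ[w]:
  -4w^4+20w^3-104w^2+100w+2100 = (-2w-18)(2w^3-28w^2+126w-180) + (-356w^2+2008w-1140)
  2w^3-28w^2+126w-180 = (-(1/178)w+372/7921)(-356w^2+2008w-1140) + ((200340/7921)w-1001700/7921)
  -356w^2+2008w-1140 = (-(704969/50085)w+150499/16695)((200340/7921)w-1001700/7921) + (0)
Last nonzero remainder: (200340/7921)w-1001700/7921. Dividing through by 200340/7921 gives the monic gcd w-5.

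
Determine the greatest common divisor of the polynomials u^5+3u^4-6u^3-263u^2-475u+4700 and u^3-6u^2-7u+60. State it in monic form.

u^2-9u+20

Euclidean algorithm in ℚ[u]:
  u^5+3u^4-6u^3-263u^2-475u+4700 = (u^2+9u+55)(u^3-6u^2-7u+60) + (70u^2-630u+1400)
  u^3-6u^2-7u+60 = ((1/70)u+3/70)(70u^2-630u+1400) + (0)
Last nonzero remainder: 70u^2-630u+1400. Dividing through by 70 gives the monic gcd u^2-9u+20.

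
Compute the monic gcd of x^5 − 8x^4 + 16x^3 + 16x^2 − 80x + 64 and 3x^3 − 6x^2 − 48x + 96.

x^2 − 6x + 8

Euclidean algorithm in ℚ[x]:
  x^5 − 8x^4 + 16x^3 + 16x^2 − 80x + 64 = ((1/3)x^2 − 2x + 20/3)(3x^3 − 6x^2 − 48x + 96) + (−72x^2 + 432x − 576)
  3x^3 − 6x^2 − 48x + 96 = (−(1/24)x − 1/6)(−72x^2 + 432x − 576) + (0)
Last nonzero remainder: −72x^2 + 432x − 576. Dividing through by −72 gives the monic gcd x^2 − 6x + 8.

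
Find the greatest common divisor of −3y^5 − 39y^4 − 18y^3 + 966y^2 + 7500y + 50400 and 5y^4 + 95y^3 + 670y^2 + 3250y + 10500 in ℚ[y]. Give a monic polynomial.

y^3 + 12y^2 + 50y + 300

Repeated division with remainder:
  −3y^5 − 39y^4 − 18y^3 + 966y^2 + 7500y + 50400 = (−(3/5)y + 18/5)(5y^4 + 95y^3 + 670y^2 + 3250y + 10500) + (42y^3 + 504y^2 + 2100y + 12600)
  5y^4 + 95y^3 + 670y^2 + 3250y + 10500 = ((5/42)y + 5/6)(42y^3 + 504y^2 + 2100y + 12600) + (0)
Last nonzero remainder: 42y^3 + 504y^2 + 2100y + 12600. Dividing through by 42 gives the monic gcd y^3 + 12y^2 + 50y + 300.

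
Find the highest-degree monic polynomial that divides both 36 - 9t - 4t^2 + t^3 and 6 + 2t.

By polynomial division,
  t^3 - 4t^2 - 9t + 36 = ((1/2)t^2 - (7/2)t + 6)(2t + 6) + (0)
Last nonzero remainder: 2t + 6. Dividing through by 2 gives the monic gcd t + 3.

3 + t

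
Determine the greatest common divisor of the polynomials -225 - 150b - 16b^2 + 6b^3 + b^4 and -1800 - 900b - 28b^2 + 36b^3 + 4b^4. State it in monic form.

Apply the Euclidean algorithm:
  b^4 + 6b^3 - 16b^2 - 150b - 225 = (1/4)(4b^4 + 36b^3 - 28b^2 - 900b - 1800) + (-3b^3 - 9b^2 + 75b + 225)
  4b^4 + 36b^3 - 28b^2 - 900b - 1800 = (-(4/3)b - 8)(-3b^3 - 9b^2 + 75b + 225) + (0)
Last nonzero remainder: -3b^3 - 9b^2 + 75b + 225. Dividing through by -3 gives the monic gcd b^3 + 3b^2 - 25b - 75.

-75 - 25b + 3b^2 + b^3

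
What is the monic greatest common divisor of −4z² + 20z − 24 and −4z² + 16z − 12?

Apply the Euclidean algorithm:
  −4z² + 20z − 24 = (−4z² + 16z − 12) + (4z − 12)
  −4z² + 16z − 12 = (−z + 1)(4z − 12) + (0)
Last nonzero remainder: 4z − 12. Dividing through by 4 gives the monic gcd z − 3.

z − 3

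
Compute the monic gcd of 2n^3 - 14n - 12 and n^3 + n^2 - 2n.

By polynomial division,
  2n^3 - 14n - 12 = (2)(n^3 + n^2 - 2n) + (-2n^2 - 10n - 12)
  n^3 + n^2 - 2n = (-(1/2)n + 2)(-2n^2 - 10n - 12) + (12n + 24)
  -2n^2 - 10n - 12 = (-(1/6)n - 1/2)(12n + 24) + (0)
Last nonzero remainder: 12n + 24. Dividing through by 12 gives the monic gcd n + 2.

n + 2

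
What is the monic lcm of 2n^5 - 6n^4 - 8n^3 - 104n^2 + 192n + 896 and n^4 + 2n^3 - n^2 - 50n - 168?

n^6 - 13n^4 - 64n^3 - 60n^2 + 736n + 1344

By polynomial division,
  2n^5 - 6n^4 - 8n^3 - 104n^2 + 192n + 896 = (2n - 10)(n^4 + 2n^3 - n^2 - 50n - 168) + (14n^3 - 14n^2 + 28n - 784)
  n^4 + 2n^3 - n^2 - 50n - 168 = ((1/14)n + 3/14)(14n^3 - 14n^2 + 28n - 784) + (0)
Last nonzero remainder: 14n^3 - 14n^2 + 28n - 784. Dividing through by 14 gives the monic gcd n^3 - n^2 + 2n - 56.
Then lcm(f, g) = f·g / gcd(f, g); expanding and making the result monic gives the answer.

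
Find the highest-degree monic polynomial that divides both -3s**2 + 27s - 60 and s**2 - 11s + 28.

s - 4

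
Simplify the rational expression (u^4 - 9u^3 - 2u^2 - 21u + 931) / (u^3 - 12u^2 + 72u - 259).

Euclidean algorithm in ℚ[u]:
  u^4 - 9u^3 - 2u^2 - 21u + 931 = (u + 3)(u^3 - 12u^2 + 72u - 259) + (-38u^2 + 22u + 1708)
  u^3 - 12u^2 + 72u - 259 = (-(1/38)u + 217/722)(-38u^2 + 22u + 1708) + ((39831/361)u - 278817/361)
  -38u^2 + 22u + 1708 = (-(13718/39831)u - 88084/39831)((39831/361)u - 278817/361) + (0)
Last nonzero remainder: (39831/361)u - 278817/361. Dividing through by 39831/361 gives the monic gcd u - 7.
Cancel u - 7 from numerator and denominator to get the reduced form.

(u^3 - 2u^2 - 16u - 133)/(u^2 - 5u + 37)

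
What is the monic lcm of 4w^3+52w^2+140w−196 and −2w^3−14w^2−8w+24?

By polynomial division,
  4w^3+52w^2+140w−196 = (−2)(−2w^3−14w^2−8w+24) + (24w^2+124w−148)
  −2w^3−14w^2−8w+24 = (−(1/12)w−11/72)(24w^2+124w−148) + (−(25/18)w+25/18)
  24w^2+124w−148 = (−(432/25)w−2664/25)(−(25/18)w+25/18) + (0)
Last nonzero remainder: −(25/18)w+25/18. Dividing through by −25/18 gives the monic gcd w−1.
Then lcm(f, g) = f·g / gcd(f, g); expanding and making the result monic gives the answer.

w^5+21w^4+151w^3+387w^2+28w−588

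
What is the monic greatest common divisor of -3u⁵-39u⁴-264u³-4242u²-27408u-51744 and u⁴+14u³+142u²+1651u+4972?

u²+15u+44

Euclidean algorithm in ℚ[u]:
  -3u⁵-39u⁴-264u³-4242u²-27408u-51744 = (-3u+3)(u⁴+14u³+142u²+1651u+4972) + (120u³+285u²-17445u-66660)
  u⁴+14u³+142u²+1651u+4972 = ((1/120)u+31/320)(120u³+285u²-17445u-66660) + ((16625/64)u²+(249375/64)u+182875/16)
  120u³+285u²-17445u-66660 = ((1536/3325)u-19392/3325)((16625/64)u²+(249375/64)u+182875/16) + (0)
Last nonzero remainder: (16625/64)u²+(249375/64)u+182875/16. Dividing through by 16625/64 gives the monic gcd u²+15u+44.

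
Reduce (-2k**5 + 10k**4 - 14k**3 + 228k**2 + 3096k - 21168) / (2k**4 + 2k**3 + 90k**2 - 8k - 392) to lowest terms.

Apply the Euclidean algorithm:
  -2k**5 + 10k**4 - 14k**3 + 228k**2 + 3096k - 21168 = (-k + 6)(2k**4 + 2k**3 + 90k**2 - 8k - 392) + (64k**3 - 320k**2 + 2752k - 18816)
  2k**4 + 2k**3 + 90k**2 - 8k - 392 = ((1/32)k + 3/16)(64k**3 - 320k**2 + 2752k - 18816) + (64k**2 + 64k + 3136)
  64k**3 - 320k**2 + 2752k - 18816 = (k - 6)(64k**2 + 64k + 3136) + (0)
Last nonzero remainder: 64k**2 + 64k + 3136. Dividing through by 64 gives the monic gcd k**2 + k + 49.
Cancel k**2 + k + 49 from numerator and denominator to get the reduced form.

(-k**3 + 6k**2 + 36k - 216)/(k**2 - 4)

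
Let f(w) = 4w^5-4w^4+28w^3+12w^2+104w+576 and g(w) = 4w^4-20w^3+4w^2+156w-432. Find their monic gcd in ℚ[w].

w^2-4w+9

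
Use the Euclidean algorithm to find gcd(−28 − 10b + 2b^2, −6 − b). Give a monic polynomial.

Euclidean algorithm in ℚ[b]:
  2b^2 − 10b − 28 = (−2b + 22)(−b − 6) + (104)
  −b − 6 = (−(1/104)b − 3/52)(104) + (0)
The last nonzero remainder is the constant 104, so the polynomials are coprime and gcd = 1.

1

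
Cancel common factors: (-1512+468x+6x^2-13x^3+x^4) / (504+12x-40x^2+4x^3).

Apply the Euclidean algorithm:
  x^4-13x^3+6x^2+468x-1512 = ((1/4)x-3/4)(4x^3-40x^2+12x+504) + (-27x^2+351x-1134)
  4x^3-40x^2+12x+504 = (-(4/27)x-4/9)(-27x^2+351x-1134) + (0)
Last nonzero remainder: -27x^2+351x-1134. Dividing through by -27 gives the monic gcd x^2-13x+42.
Cancel x^2-13x+42 from numerator and denominator to get the reduced form.

(-36+x^2)/(12+4x)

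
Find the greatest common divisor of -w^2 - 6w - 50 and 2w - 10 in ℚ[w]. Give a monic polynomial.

1

Repeated division with remainder:
  -w^2 - 6w - 50 = (-(1/2)w - 11/2)(2w - 10) + (-105)
  2w - 10 = (-(2/105)w + 2/21)(-105) + (0)
The last nonzero remainder is the constant -105, so the polynomials are coprime and gcd = 1.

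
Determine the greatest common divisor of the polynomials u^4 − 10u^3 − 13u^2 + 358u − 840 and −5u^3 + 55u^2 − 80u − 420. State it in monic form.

Repeated division with remainder:
  u^4 − 10u^3 − 13u^2 + 358u − 840 = (−(1/5)u − 1/5)(−5u^3 + 55u^2 − 80u − 420) + (−18u^2 + 258u − 924)
  −5u^3 + 55u^2 − 80u − 420 = ((5/18)u + 25/27)(−18u^2 + 258u − 924) + (−(560/9)u + 3920/9)
  −18u^2 + 258u − 924 = ((81/280)u − 297/140)(−(560/9)u + 3920/9) + (0)
Last nonzero remainder: −(560/9)u + 3920/9. Dividing through by −560/9 gives the monic gcd u − 7.

u − 7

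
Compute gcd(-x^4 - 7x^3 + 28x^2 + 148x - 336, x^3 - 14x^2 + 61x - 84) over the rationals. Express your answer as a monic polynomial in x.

Repeated division with remainder:
  -x^4 - 7x^3 + 28x^2 + 148x - 336 = (-x - 21)(x^3 - 14x^2 + 61x - 84) + (-205x^2 + 1345x - 2100)
  x^3 - 14x^2 + 61x - 84 = (-(1/205)x + 61/1681)(-205x^2 + 1345x - 2100) + ((3276/1681)x - 13104/1681)
  -205x^2 + 1345x - 2100 = (-(344605/3276)x + 42025/156)((3276/1681)x - 13104/1681) + (0)
Last nonzero remainder: (3276/1681)x - 13104/1681. Dividing through by 3276/1681 gives the monic gcd x - 4.

x - 4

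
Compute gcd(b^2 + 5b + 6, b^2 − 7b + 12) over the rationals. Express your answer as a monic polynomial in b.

1

By polynomial division,
  b^2 + 5b + 6 = (b^2 − 7b + 12) + (12b − 6)
  b^2 − 7b + 12 = ((1/12)b − 13/24)(12b − 6) + (35/4)
  12b − 6 = ((48/35)b − 24/35)(35/4) + (0)
The last nonzero remainder is the constant 35/4, so the polynomials are coprime and gcd = 1.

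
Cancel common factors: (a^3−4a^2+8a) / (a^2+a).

(a^2−4a+8)/(a+1)

Repeated division with remainder:
  a^3−4a^2+8a = (a−5)(a^2+a) + (13a)
  a^2+a = ((1/13)a+1/13)(13a) + (0)
Last nonzero remainder: 13a. Dividing through by 13 gives the monic gcd a.
Cancel a from numerator and denominator to get the reduced form.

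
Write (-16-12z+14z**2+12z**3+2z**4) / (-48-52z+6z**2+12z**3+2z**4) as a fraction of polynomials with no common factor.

(-2+z+z**2)/(-6+z+z**2)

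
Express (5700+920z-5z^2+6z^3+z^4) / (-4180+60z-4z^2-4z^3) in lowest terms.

(-60-16z-z^2)/(44+4z)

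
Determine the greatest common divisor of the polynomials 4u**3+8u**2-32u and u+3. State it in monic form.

By polynomial division,
  4u**3+8u**2-32u = (4u**2-4u-20)(u+3) + (60)
  u+3 = ((1/60)u+1/20)(60) + (0)
The last nonzero remainder is the constant 60, so the polynomials are coprime and gcd = 1.

1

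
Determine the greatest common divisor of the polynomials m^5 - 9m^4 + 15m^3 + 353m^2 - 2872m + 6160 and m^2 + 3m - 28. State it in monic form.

m^2 + 3m - 28

Repeated division with remainder:
  m^5 - 9m^4 + 15m^3 + 353m^2 - 2872m + 6160 = (m^3 - 12m^2 + 79m - 220)(m^2 + 3m - 28) + (0)
The last nonzero remainder m^2 + 3m - 28 is already monic.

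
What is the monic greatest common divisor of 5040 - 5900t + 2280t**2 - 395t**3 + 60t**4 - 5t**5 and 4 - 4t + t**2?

4 - 4t + t**2

By polynomial division,
  -5t**5 + 60t**4 - 395t**3 + 2280t**2 - 5900t + 5040 = (-5t**3 + 40t**2 - 215t + 1260)(t**2 - 4t + 4) + (0)
The last nonzero remainder t**2 - 4t + 4 is already monic.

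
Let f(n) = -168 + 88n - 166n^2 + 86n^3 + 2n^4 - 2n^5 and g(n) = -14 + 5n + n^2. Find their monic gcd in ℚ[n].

By polynomial division,
  -2n^5 + 2n^4 + 86n^3 - 166n^2 + 88n - 168 = (-2n^3 + 12n^2 - 2n + 12)(n^2 + 5n - 14) + (0)
The last nonzero remainder n^2 + 5n - 14 is already monic.

-14 + 5n + n^2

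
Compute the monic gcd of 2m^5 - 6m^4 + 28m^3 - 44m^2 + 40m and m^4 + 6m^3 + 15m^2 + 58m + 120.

Apply the Euclidean algorithm:
  2m^5 - 6m^4 + 28m^3 - 44m^2 + 40m = (2m - 18)(m^4 + 6m^3 + 15m^2 + 58m + 120) + (106m^3 + 110m^2 + 844m + 2160)
  m^4 + 6m^3 + 15m^2 + 58m + 120 = ((1/106)m + 263/5618)(106m^3 + 110m^2 + 844m + 2160) + ((5304/2809)m^2 - (5304/2809)m + 53040/2809)
  106m^3 + 110m^2 + 844m + 2160 = ((148877/2652)m + 25281/221)((5304/2809)m^2 - (5304/2809)m + 53040/2809) + (0)
Last nonzero remainder: (5304/2809)m^2 - (5304/2809)m + 53040/2809. Dividing through by 5304/2809 gives the monic gcd m^2 - m + 10.

m^2 - m + 10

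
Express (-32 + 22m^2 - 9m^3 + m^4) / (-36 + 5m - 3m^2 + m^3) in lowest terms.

Repeated division with remainder:
  m^4 - 9m^3 + 22m^2 - 32 = (m - 6)(m^3 - 3m^2 + 5m - 36) + (-m^2 + 66m - 248)
  m^3 - 3m^2 + 5m - 36 = (-m - 63)(-m^2 + 66m - 248) + (3915m - 15660)
  -m^2 + 66m - 248 = (-(1/3915)m + 62/3915)(3915m - 15660) + (0)
Last nonzero remainder: 3915m - 15660. Dividing through by 3915 gives the monic gcd m - 4.
Cancel m - 4 from numerator and denominator to get the reduced form.

(8 + 2m - 5m^2 + m^3)/(9 + m + m^2)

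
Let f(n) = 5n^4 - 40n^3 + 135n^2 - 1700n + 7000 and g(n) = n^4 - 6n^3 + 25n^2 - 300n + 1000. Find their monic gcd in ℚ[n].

Apply the Euclidean algorithm:
  5n^4 - 40n^3 + 135n^2 - 1700n + 7000 = (5)(n^4 - 6n^3 + 25n^2 - 300n + 1000) + (-10n^3 + 10n^2 - 200n + 2000)
  n^4 - 6n^3 + 25n^2 - 300n + 1000 = (-(1/10)n + 1/2)(-10n^3 + 10n^2 - 200n + 2000) + (0)
Last nonzero remainder: -10n^3 + 10n^2 - 200n + 2000. Dividing through by -10 gives the monic gcd n^3 - n^2 + 20n - 200.

n^3 - n^2 + 20n - 200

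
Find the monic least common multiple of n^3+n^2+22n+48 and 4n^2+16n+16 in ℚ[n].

Apply the Euclidean algorithm:
  n^3+n^2+22n+48 = ((1/4)n-3/4)(4n^2+16n+16) + (30n+60)
  4n^2+16n+16 = ((2/15)n+4/15)(30n+60) + (0)
Last nonzero remainder: 30n+60. Dividing through by 30 gives the monic gcd n+2.
Then lcm(f, g) = f·g / gcd(f, g); expanding and making the result monic gives the answer.

n^4+3n^3+24n^2+92n+96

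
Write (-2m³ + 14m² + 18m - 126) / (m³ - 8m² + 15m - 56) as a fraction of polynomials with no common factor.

(-2m² + 18)/(m² - m + 8)

Euclidean algorithm in ℚ[m]:
  -2m³ + 14m² + 18m - 126 = (-2)(m³ - 8m² + 15m - 56) + (-2m² + 48m - 238)
  m³ - 8m² + 15m - 56 = (-(1/2)m - 8)(-2m² + 48m - 238) + (280m - 1960)
  -2m² + 48m - 238 = (-(1/140)m + 17/140)(280m - 1960) + (0)
Last nonzero remainder: 280m - 1960. Dividing through by 280 gives the monic gcd m - 7.
Cancel m - 7 from numerator and denominator to get the reduced form.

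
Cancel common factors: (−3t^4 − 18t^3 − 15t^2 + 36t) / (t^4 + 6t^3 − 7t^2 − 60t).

(−3t^2 − 6t + 9)/(t^2 + 2t − 15)

By polynomial division,
  −3t^4 − 18t^3 − 15t^2 + 36t = (−3)(t^4 + 6t^3 − 7t^2 − 60t) + (−36t^2 − 144t)
  t^4 + 6t^3 − 7t^2 − 60t = (−(1/36)t^2 − (1/18)t + 5/12)(−36t^2 − 144t) + (0)
Last nonzero remainder: −36t^2 − 144t. Dividing through by −36 gives the monic gcd t^2 + 4t.
Cancel t^2 + 4t from numerator and denominator to get the reduced form.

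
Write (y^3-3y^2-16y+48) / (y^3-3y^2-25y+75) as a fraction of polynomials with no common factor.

Euclidean algorithm in ℚ[y]:
  y^3-3y^2-16y+48 = (y^3-3y^2-25y+75) + (9y-27)
  y^3-3y^2-25y+75 = ((1/9)y^2-25/9)(9y-27) + (0)
Last nonzero remainder: 9y-27. Dividing through by 9 gives the monic gcd y-3.
Cancel y-3 from numerator and denominator to get the reduced form.

(y^2-16)/(y^2-25)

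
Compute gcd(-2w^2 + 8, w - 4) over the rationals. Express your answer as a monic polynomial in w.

By polynomial division,
  -2w^2 + 8 = (-2w - 8)(w - 4) + (-24)
  w - 4 = (-(1/24)w + 1/6)(-24) + (0)
The last nonzero remainder is the constant -24, so the polynomials are coprime and gcd = 1.

1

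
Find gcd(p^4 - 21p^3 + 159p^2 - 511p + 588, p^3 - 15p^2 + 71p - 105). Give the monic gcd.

p^2 - 10p + 21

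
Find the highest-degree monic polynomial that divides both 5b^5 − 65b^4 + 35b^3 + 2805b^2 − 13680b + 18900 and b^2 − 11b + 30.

By polynomial division,
  5b^5 − 65b^4 + 35b^3 + 2805b^2 − 13680b + 18900 = (5b^3 − 10b^2 − 225b + 630)(b^2 − 11b + 30) + (0)
The last nonzero remainder b^2 − 11b + 30 is already monic.

b^2 − 11b + 30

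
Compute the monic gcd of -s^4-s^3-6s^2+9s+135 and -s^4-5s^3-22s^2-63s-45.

Euclidean algorithm in ℚ[s]:
  -s^4-s^3-6s^2+9s+135 = (-s^4-5s^3-22s^2-63s-45) + (4s^3+16s^2+72s+180)
  -s^4-5s^3-22s^2-63s-45 = (-(1/4)s-1/4)(4s^3+16s^2+72s+180) + (0)
Last nonzero remainder: 4s^3+16s^2+72s+180. Dividing through by 4 gives the monic gcd s^3+4s^2+18s+45.

s^3+4s^2+18s+45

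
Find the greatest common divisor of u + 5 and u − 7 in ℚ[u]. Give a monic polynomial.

Apply the Euclidean algorithm:
  u + 5 = (u − 7) + (12)
  u − 7 = ((1/12)u − 7/12)(12) + (0)
The last nonzero remainder is the constant 12, so the polynomials are coprime and gcd = 1.

1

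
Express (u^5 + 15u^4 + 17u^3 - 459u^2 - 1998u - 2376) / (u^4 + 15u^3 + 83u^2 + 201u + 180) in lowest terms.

(u^2 + 5u - 66)/(u + 5)

By polynomial division,
  u^5 + 15u^4 + 17u^3 - 459u^2 - 1998u - 2376 = (u)(u^4 + 15u^3 + 83u^2 + 201u + 180) + (-66u^3 - 660u^2 - 2178u - 2376)
  u^4 + 15u^3 + 83u^2 + 201u + 180 = (-(1/66)u - 5/66)(-66u^3 - 660u^2 - 2178u - 2376) + (0)
Last nonzero remainder: -66u^3 - 660u^2 - 2178u - 2376. Dividing through by -66 gives the monic gcd u^3 + 10u^2 + 33u + 36.
Cancel u^3 + 10u^2 + 33u + 36 from numerator and denominator to get the reduced form.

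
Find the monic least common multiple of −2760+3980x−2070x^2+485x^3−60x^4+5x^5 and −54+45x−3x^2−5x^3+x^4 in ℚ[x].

4968−7164x+3174x^2−77x^3−306x^4+88x^5−12x^6+x^7

Apply the Euclidean algorithm:
  5x^5−60x^4+485x^3−2070x^2+3980x−2760 = (5x−35)(x^4−5x^3−3x^2+45x−54) + (325x^3−2400x^2+5825x−4650)
  x^4−5x^3−3x^2+45x−54 = ((1/325)x+31/4225)(325x^3−2400x^2+5825x−4650) + (−(560/169)x^2+(2800/169)x−3360/169)
  325x^3−2400x^2+5825x−4650 = (−(10985/112)x+26195/112)(−(560/169)x^2+(2800/169)x−3360/169) + (0)
Last nonzero remainder: −(560/169)x^2+(2800/169)x−3360/169. Dividing through by −560/169 gives the monic gcd x^2−5x+6.
Then lcm(f, g) = f·g / gcd(f, g); expanding and making the result monic gives the answer.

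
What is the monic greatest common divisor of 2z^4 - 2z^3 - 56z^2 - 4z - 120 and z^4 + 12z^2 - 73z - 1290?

z^2 - z - 30

Repeated division with remainder:
  2z^4 - 2z^3 - 56z^2 - 4z - 120 = (2)(z^4 + 12z^2 - 73z - 1290) + (-2z^3 - 80z^2 + 142z + 2460)
  z^4 + 12z^2 - 73z - 1290 = (-(1/2)z + 20)(-2z^3 - 80z^2 + 142z + 2460) + (1683z^2 - 1683z - 50490)
  -2z^3 - 80z^2 + 142z + 2460 = (-(2/1683)z - 82/1683)(1683z^2 - 1683z - 50490) + (0)
Last nonzero remainder: 1683z^2 - 1683z - 50490. Dividing through by 1683 gives the monic gcd z^2 - z - 30.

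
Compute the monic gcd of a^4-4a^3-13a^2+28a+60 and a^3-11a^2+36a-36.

By polynomial division,
  a^4-4a^3-13a^2+28a+60 = (a+7)(a^3-11a^2+36a-36) + (28a^2-188a+312)
  a^3-11a^2+36a-36 = ((1/28)a-15/98)(28a^2-188a+312) + (-(192/49)a+576/49)
  28a^2-188a+312 = (-(343/48)a+637/24)(-(192/49)a+576/49) + (0)
Last nonzero remainder: -(192/49)a+576/49. Dividing through by -192/49 gives the monic gcd a-3.

a-3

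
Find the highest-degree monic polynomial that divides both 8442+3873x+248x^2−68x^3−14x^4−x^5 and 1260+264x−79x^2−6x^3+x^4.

−126−39x+4x^2+x^3

By polynomial division,
  −x^5−14x^4−68x^3+248x^2+3873x+8442 = (−x−20)(x^4−6x^3−79x^2+264x+1260) + (−267x^3−1068x^2+10413x+33642)
  x^4−6x^3−79x^2+264x+1260 = (−(1/267)x+10/267)(−267x^3−1068x^2+10413x+33642) + (0)
Last nonzero remainder: −267x^3−1068x^2+10413x+33642. Dividing through by −267 gives the monic gcd x^3+4x^2−39x−126.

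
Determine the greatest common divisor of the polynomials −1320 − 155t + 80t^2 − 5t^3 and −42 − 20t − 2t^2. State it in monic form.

3 + t

Apply the Euclidean algorithm:
  −5t^3 + 80t^2 − 155t − 1320 = ((5/2)t − 65)(−2t^2 − 20t − 42) + (−1350t − 4050)
  −2t^2 − 20t − 42 = ((1/675)t + 7/675)(−1350t − 4050) + (0)
Last nonzero remainder: −1350t − 4050. Dividing through by −1350 gives the monic gcd t + 3.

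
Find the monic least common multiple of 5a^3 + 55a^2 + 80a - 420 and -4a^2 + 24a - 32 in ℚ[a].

a^4 + 7a^3 - 28a^2 - 148a + 336

Repeated division with remainder:
  5a^3 + 55a^2 + 80a - 420 = (-(5/4)a - 85/4)(-4a^2 + 24a - 32) + (550a - 1100)
  -4a^2 + 24a - 32 = (-(2/275)a + 8/275)(550a - 1100) + (0)
Last nonzero remainder: 550a - 1100. Dividing through by 550 gives the monic gcd a - 2.
Then lcm(f, g) = f·g / gcd(f, g); expanding and making the result monic gives the answer.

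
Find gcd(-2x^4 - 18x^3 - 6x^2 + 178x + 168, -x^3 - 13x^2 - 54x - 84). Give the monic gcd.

By polynomial division,
  -2x^4 - 18x^3 - 6x^2 + 178x + 168 = (2x - 8)(-x^3 - 13x^2 - 54x - 84) + (-2x^2 - 86x - 504)
  -x^3 - 13x^2 - 54x - 84 = ((1/2)x - 15)(-2x^2 - 86x - 504) + (-1092x - 7644)
  -2x^2 - 86x - 504 = ((1/546)x + 6/91)(-1092x - 7644) + (0)
Last nonzero remainder: -1092x - 7644. Dividing through by -1092 gives the monic gcd x + 7.

x + 7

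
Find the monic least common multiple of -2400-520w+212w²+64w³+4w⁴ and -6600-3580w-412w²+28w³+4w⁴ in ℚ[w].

19800+9090w-1309w²-1082w³-108w⁴+8w⁵+w⁶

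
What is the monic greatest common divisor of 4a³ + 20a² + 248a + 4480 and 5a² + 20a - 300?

Repeated division with remainder:
  4a³ + 20a² + 248a + 4480 = ((4/5)a + 4/5)(5a² + 20a - 300) + (472a + 4720)
  5a² + 20a - 300 = ((5/472)a - 15/236)(472a + 4720) + (0)
Last nonzero remainder: 472a + 4720. Dividing through by 472 gives the monic gcd a + 10.

a + 10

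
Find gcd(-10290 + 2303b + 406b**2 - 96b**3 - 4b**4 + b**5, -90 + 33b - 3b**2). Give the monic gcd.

30 - 11b + b**2

Euclidean algorithm in ℚ[b]:
  b**5 - 4b**4 - 96b**3 + 406b**2 + 2303b - 10290 = (-(1/3)b**3 - (7/3)b**2 + (49/3)b + 343/3)(-3b**2 + 33b - 90) + (0)
Last nonzero remainder: -3b**2 + 33b - 90. Dividing through by -3 gives the monic gcd b**2 - 11b + 30.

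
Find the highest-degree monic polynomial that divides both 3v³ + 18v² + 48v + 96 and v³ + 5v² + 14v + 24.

Repeated division with remainder:
  3v³ + 18v² + 48v + 96 = (3)(v³ + 5v² + 14v + 24) + (3v² + 6v + 24)
  v³ + 5v² + 14v + 24 = ((1/3)v + 1)(3v² + 6v + 24) + (0)
Last nonzero remainder: 3v² + 6v + 24. Dividing through by 3 gives the monic gcd v² + 2v + 8.

v² + 2v + 8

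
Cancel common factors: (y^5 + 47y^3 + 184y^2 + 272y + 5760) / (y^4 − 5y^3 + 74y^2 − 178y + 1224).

(y^3 + y^2 + 12y + 160)/(y^2 − 4y + 34)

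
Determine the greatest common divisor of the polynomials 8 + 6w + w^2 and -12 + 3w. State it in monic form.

By polynomial division,
  w^2 + 6w + 8 = ((1/3)w + 10/3)(3w - 12) + (48)
  3w - 12 = ((1/16)w - 1/4)(48) + (0)
The last nonzero remainder is the constant 48, so the polynomials are coprime and gcd = 1.

1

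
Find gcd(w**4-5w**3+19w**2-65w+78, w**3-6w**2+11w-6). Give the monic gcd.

w**2-5w+6

Apply the Euclidean algorithm:
  w**4-5w**3+19w**2-65w+78 = (w+1)(w**3-6w**2+11w-6) + (14w**2-70w+84)
  w**3-6w**2+11w-6 = ((1/14)w-1/14)(14w**2-70w+84) + (0)
Last nonzero remainder: 14w**2-70w+84. Dividing through by 14 gives the monic gcd w**2-5w+6.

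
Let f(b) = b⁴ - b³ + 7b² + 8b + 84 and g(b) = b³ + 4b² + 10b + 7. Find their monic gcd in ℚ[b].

Repeated division with remainder:
  b⁴ - b³ + 7b² + 8b + 84 = (b - 5)(b³ + 4b² + 10b + 7) + (17b² + 51b + 119)
  b³ + 4b² + 10b + 7 = ((1/17)b + 1/17)(17b² + 51b + 119) + (0)
Last nonzero remainder: 17b² + 51b + 119. Dividing through by 17 gives the monic gcd b² + 3b + 7.

b² + 3b + 7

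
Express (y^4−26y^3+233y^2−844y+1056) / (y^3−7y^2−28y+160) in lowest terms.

Euclidean algorithm in ℚ[y]:
  y^4−26y^3+233y^2−844y+1056 = (y−19)(y^3−7y^2−28y+160) + (128y^2−1536y+4096)
  y^3−7y^2−28y+160 = ((1/128)y+5/128)(128y^2−1536y+4096) + (0)
Last nonzero remainder: 128y^2−1536y+4096. Dividing through by 128 gives the monic gcd y^2−12y+32.
Cancel y^2−12y+32 from numerator and denominator to get the reduced form.

(y^2−14y+33)/(y+5)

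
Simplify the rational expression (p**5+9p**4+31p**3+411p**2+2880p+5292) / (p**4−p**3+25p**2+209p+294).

Repeated division with remainder:
  p**5+9p**4+31p**3+411p**2+2880p+5292 = (p+10)(p**4−p**3+25p**2+209p+294) + (16p**3−48p**2+496p+2352)
  p**4−p**3+25p**2+209p+294 = ((1/16)p+1/8)(16p**3−48p**2+496p+2352) + (0)
Last nonzero remainder: 16p**3−48p**2+496p+2352. Dividing through by 16 gives the monic gcd p**3−3p**2+31p+147.
Cancel p**3−3p**2+31p+147 from numerator and denominator to get the reduced form.

(p**2+12p+36)/(p+2)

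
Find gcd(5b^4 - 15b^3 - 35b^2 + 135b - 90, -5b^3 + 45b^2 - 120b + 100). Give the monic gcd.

b - 2

Euclidean algorithm in ℚ[b]:
  5b^4 - 15b^3 - 35b^2 + 135b - 90 = (-b - 6)(-5b^3 + 45b^2 - 120b + 100) + (115b^2 - 485b + 510)
  -5b^3 + 45b^2 - 120b + 100 = (-(1/23)b + 110/529)(115b^2 - 485b + 510) + ((1600/529)b - 3200/529)
  115b^2 - 485b + 510 = ((12167/320)b - 26979/320)((1600/529)b - 3200/529) + (0)
Last nonzero remainder: (1600/529)b - 3200/529. Dividing through by 1600/529 gives the monic gcd b - 2.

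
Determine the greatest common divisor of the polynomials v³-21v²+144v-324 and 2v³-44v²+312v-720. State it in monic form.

v²-12v+36

Euclidean algorithm in ℚ[v]:
  v³-21v²+144v-324 = (1/2)(2v³-44v²+312v-720) + (v²-12v+36)
  2v³-44v²+312v-720 = (2v-20)(v²-12v+36) + (0)
The last nonzero remainder v²-12v+36 is already monic.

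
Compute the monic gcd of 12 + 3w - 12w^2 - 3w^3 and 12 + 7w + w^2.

By polynomial division,
  -3w^3 - 12w^2 + 3w + 12 = (-3w + 9)(w^2 + 7w + 12) + (-24w - 96)
  w^2 + 7w + 12 = (-(1/24)w - 1/8)(-24w - 96) + (0)
Last nonzero remainder: -24w - 96. Dividing through by -24 gives the monic gcd w + 4.

4 + w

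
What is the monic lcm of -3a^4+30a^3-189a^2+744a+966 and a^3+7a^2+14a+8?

a^6-4a^5+11a^4+50a^3-1306a^2-3916a-2576

By polynomial division,
  -3a^4+30a^3-189a^2+744a+966 = (-3a+51)(a^3+7a^2+14a+8) + (-504a^2+54a+558)
  a^3+7a^2+14a+8 = (-(1/504)a-199/14112)(-504a^2+54a+558) + ((12441/784)a+12441/784)
  -504a^2+54a+558 = (-(131712/4147)a+145824/4147)((12441/784)a+12441/784) + (0)
Last nonzero remainder: (12441/784)a+12441/784. Dividing through by 12441/784 gives the monic gcd a+1.
Then lcm(f, g) = f·g / gcd(f, g); expanding and making the result monic gives the answer.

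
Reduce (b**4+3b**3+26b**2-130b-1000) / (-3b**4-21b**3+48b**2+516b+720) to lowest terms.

By polynomial division,
  b**4+3b**3+26b**2-130b-1000 = (-1/3)(-3b**4-21b**3+48b**2+516b+720) + (-4b**3+42b**2+42b-760)
  -3b**4-21b**3+48b**2+516b+720 = ((3/4)b+105/8)(-4b**3+42b**2+42b-760) + (-(2139/4)b**2+(2139/4)b+10695)
  -4b**3+42b**2+42b-760 = ((16/2139)b-152/2139)(-(2139/4)b**2+(2139/4)b+10695) + (0)
Last nonzero remainder: -(2139/4)b**2+(2139/4)b+10695. Dividing through by -2139/4 gives the monic gcd b**2-b-20.
Cancel b**2-b-20 from numerator and denominator to get the reduced form.

(-b**2-4b-50)/(3b**2+24b+36)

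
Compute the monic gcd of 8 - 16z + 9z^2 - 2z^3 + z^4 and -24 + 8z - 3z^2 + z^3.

Repeated division with remainder:
  z^4 - 2z^3 + 9z^2 - 16z + 8 = (z + 1)(z^3 - 3z^2 + 8z - 24) + (4z^2 + 32)
  z^3 - 3z^2 + 8z - 24 = ((1/4)z - 3/4)(4z^2 + 32) + (0)
Last nonzero remainder: 4z^2 + 32. Dividing through by 4 gives the monic gcd z^2 + 8.

8 + z^2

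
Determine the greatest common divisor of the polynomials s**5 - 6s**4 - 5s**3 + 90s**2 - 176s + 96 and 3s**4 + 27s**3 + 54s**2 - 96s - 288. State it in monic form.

s**2 + 2s - 8

By polynomial division,
  s**5 - 6s**4 - 5s**3 + 90s**2 - 176s + 96 = ((1/3)s - 5)(3s**4 + 27s**3 + 54s**2 - 96s - 288) + (112s**3 + 392s**2 - 560s - 1344)
  3s**4 + 27s**3 + 54s**2 - 96s - 288 = ((3/112)s + 33/224)(112s**3 + 392s**2 - 560s - 1344) + ((45/4)s**2 + (45/2)s - 90)
  112s**3 + 392s**2 - 560s - 1344 = ((448/45)s + 224/15)((45/4)s**2 + (45/2)s - 90) + (0)
Last nonzero remainder: (45/4)s**2 + (45/2)s - 90. Dividing through by 45/4 gives the monic gcd s**2 + 2s - 8.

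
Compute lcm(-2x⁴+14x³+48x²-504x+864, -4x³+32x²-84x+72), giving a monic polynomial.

Repeated division with remainder:
  -2x⁴+14x³+48x²-504x+864 = ((1/2)x+1/2)(-4x³+32x²-84x+72) + (74x²-498x+828)
  -4x³+32x²-84x+72 = (-(2/37)x+94/1369)(74x²-498x+828) + (-(6912/1369)x+20736/1369)
  74x²-498x+828 = (-(50653/3456)x+31487/576)(-(6912/1369)x+20736/1369) + (0)
Last nonzero remainder: -(6912/1369)x+20736/1369. Dividing through by -6912/1369 gives the monic gcd x-3.
Then lcm(f, g) = f·g / gcd(f, g); expanding and making the result monic gives the answer.

x⁶-12x⁵+17x⁴+330x³-1836x²+3672x-2592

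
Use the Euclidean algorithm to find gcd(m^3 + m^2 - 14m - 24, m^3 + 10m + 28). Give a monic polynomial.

Euclidean algorithm in ℚ[m]:
  m^3 + m^2 - 14m - 24 = (m^3 + 10m + 28) + (m^2 - 24m - 52)
  m^3 + 10m + 28 = (m + 24)(m^2 - 24m - 52) + (638m + 1276)
  m^2 - 24m - 52 = ((1/638)m - 13/319)(638m + 1276) + (0)
Last nonzero remainder: 638m + 1276. Dividing through by 638 gives the monic gcd m + 2.

m + 2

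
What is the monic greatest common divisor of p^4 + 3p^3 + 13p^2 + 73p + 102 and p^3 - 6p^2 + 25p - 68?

p^2 - 2p + 17

Euclidean algorithm in ℚ[p]:
  p^4 + 3p^3 + 13p^2 + 73p + 102 = (p + 9)(p^3 - 6p^2 + 25p - 68) + (42p^2 - 84p + 714)
  p^3 - 6p^2 + 25p - 68 = ((1/42)p - 2/21)(42p^2 - 84p + 714) + (0)
Last nonzero remainder: 42p^2 - 84p + 714. Dividing through by 42 gives the monic gcd p^2 - 2p + 17.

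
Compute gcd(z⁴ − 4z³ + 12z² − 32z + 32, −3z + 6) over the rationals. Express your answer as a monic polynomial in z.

z − 2

Apply the Euclidean algorithm:
  z⁴ − 4z³ + 12z² − 32z + 32 = (−(1/3)z³ + (2/3)z² − (8/3)z + 16/3)(−3z + 6) + (0)
Last nonzero remainder: −3z + 6. Dividing through by −3 gives the monic gcd z − 2.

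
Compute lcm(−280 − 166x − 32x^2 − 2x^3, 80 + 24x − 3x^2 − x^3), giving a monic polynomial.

Apply the Euclidean algorithm:
  −2x^3 − 32x^2 − 166x − 280 = (2)(−x^3 − 3x^2 + 24x + 80) + (−26x^2 − 214x − 440)
  −x^3 − 3x^2 + 24x + 80 = ((1/26)x − 34/169)(−26x^2 − 214x − 440) + (−(360/169)x − 1440/169)
  −26x^2 − 214x − 440 = ((2197/180)x + 1859/36)(−(360/169)x − 1440/169) + (0)
Last nonzero remainder: −(360/169)x − 1440/169. Dividing through by −360/169 gives the monic gcd x + 4.
Then lcm(f, g) = f·g / gcd(f, g); expanding and making the result monic gives the answer.

−2800 − 1800x − 263x^2 + 47x^3 + 15x^4 + x^5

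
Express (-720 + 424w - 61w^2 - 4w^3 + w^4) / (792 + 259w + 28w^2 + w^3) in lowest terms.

(-80 + 56w - 13w^2 + w^3)/(88 + 19w + w^2)

Apply the Euclidean algorithm:
  w^4 - 4w^3 - 61w^2 + 424w - 720 = (w - 32)(w^3 + 28w^2 + 259w + 792) + (576w^2 + 7920w + 24624)
  w^3 + 28w^2 + 259w + 792 = ((1/576)w + 19/768)(576w^2 + 7920w + 24624) + ((325/16)w + 2925/16)
  576w^2 + 7920w + 24624 = ((9216/325)w + 43776/325)((325/16)w + 2925/16) + (0)
Last nonzero remainder: (325/16)w + 2925/16. Dividing through by 325/16 gives the monic gcd w + 9.
Cancel w + 9 from numerator and denominator to get the reduced form.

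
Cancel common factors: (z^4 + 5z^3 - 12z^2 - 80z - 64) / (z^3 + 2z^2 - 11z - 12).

By polynomial division,
  z^4 + 5z^3 - 12z^2 - 80z - 64 = (z + 3)(z^3 + 2z^2 - 11z - 12) + (-7z^2 - 35z - 28)
  z^3 + 2z^2 - 11z - 12 = (-(1/7)z + 3/7)(-7z^2 - 35z - 28) + (0)
Last nonzero remainder: -7z^2 - 35z - 28. Dividing through by -7 gives the monic gcd z^2 + 5z + 4.
Cancel z^2 + 5z + 4 from numerator and denominator to get the reduced form.

(z^2 - 16)/(z - 3)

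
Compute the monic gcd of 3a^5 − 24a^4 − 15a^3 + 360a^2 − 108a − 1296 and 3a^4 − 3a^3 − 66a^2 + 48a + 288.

a^3 − 5a^2 − 2a + 24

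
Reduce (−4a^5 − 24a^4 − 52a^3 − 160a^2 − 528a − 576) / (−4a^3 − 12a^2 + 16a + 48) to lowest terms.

(a^3 + a^2 + 2a + 24)/(a − 2)

Apply the Euclidean algorithm:
  −4a^5 − 24a^4 − 52a^3 − 160a^2 − 528a − 576 = (a^2 + 3a + 8)(−4a^3 − 12a^2 + 16a + 48) + (−160a^2 − 800a − 960)
  −4a^3 − 12a^2 + 16a + 48 = ((1/40)a − 1/20)(−160a^2 − 800a − 960) + (0)
Last nonzero remainder: −160a^2 − 800a − 960. Dividing through by −160 gives the monic gcd a^2 + 5a + 6.
Cancel a^2 + 5a + 6 from numerator and denominator to get the reduced form.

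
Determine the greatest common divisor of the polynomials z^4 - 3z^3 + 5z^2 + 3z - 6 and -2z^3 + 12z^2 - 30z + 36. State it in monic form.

z^2 - 3z + 6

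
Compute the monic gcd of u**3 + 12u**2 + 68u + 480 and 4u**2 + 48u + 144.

1

Repeated division with remainder:
  u**3 + 12u**2 + 68u + 480 = ((1/4)u)(4u**2 + 48u + 144) + (32u + 480)
  4u**2 + 48u + 144 = ((1/8)u − 3/8)(32u + 480) + (324)
  32u + 480 = ((8/81)u + 40/27)(324) + (0)
The last nonzero remainder is the constant 324, so the polynomials are coprime and gcd = 1.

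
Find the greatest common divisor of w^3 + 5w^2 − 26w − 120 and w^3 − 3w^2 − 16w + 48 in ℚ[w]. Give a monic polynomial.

Apply the Euclidean algorithm:
  w^3 + 5w^2 − 26w − 120 = (w^3 − 3w^2 − 16w + 48) + (8w^2 − 10w − 168)
  w^3 − 3w^2 − 16w + 48 = ((1/8)w − 7/32)(8w^2 − 10w − 168) + ((45/16)w + 45/4)
  8w^2 − 10w − 168 = ((128/45)w − 224/15)((45/16)w + 45/4) + (0)
Last nonzero remainder: (45/16)w + 45/4. Dividing through by 45/16 gives the monic gcd w + 4.

w + 4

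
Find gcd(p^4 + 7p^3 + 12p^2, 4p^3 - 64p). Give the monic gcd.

p^2 + 4p

Apply the Euclidean algorithm:
  p^4 + 7p^3 + 12p^2 = ((1/4)p + 7/4)(4p^3 - 64p) + (28p^2 + 112p)
  4p^3 - 64p = ((1/7)p - 4/7)(28p^2 + 112p) + (0)
Last nonzero remainder: 28p^2 + 112p. Dividing through by 28 gives the monic gcd p^2 + 4p.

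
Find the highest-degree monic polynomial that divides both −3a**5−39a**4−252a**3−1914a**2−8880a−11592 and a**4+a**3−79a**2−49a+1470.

a**2+13a+42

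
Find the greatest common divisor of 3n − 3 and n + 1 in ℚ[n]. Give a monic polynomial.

1

Repeated division with remainder:
  3n − 3 = (3)(n + 1) + (−6)
  n + 1 = (−(1/6)n − 1/6)(−6) + (0)
The last nonzero remainder is the constant −6, so the polynomials are coprime and gcd = 1.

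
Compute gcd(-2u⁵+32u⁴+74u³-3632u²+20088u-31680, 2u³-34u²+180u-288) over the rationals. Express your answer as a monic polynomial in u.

u³-17u²+90u-144

By polynomial division,
  -2u⁵+32u⁴+74u³-3632u²+20088u-31680 = (-u²-u+110)(2u³-34u²+180u-288) + (0)
Last nonzero remainder: 2u³-34u²+180u-288. Dividing through by 2 gives the monic gcd u³-17u²+90u-144.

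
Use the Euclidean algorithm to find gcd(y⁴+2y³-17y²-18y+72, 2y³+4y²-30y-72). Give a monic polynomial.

y+3

Apply the Euclidean algorithm:
  y⁴+2y³-17y²-18y+72 = ((1/2)y)(2y³+4y²-30y-72) + (-2y²+18y+72)
  2y³+4y²-30y-72 = (-y-11)(-2y²+18y+72) + (240y+720)
  -2y²+18y+72 = (-(1/120)y+1/10)(240y+720) + (0)
Last nonzero remainder: 240y+720. Dividing through by 240 gives the monic gcd y+3.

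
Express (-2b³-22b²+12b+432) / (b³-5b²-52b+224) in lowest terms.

(-2b²-30b-108)/(b²-b-56)

By polynomial division,
  -2b³-22b²+12b+432 = (-2)(b³-5b²-52b+224) + (-32b²-92b+880)
  b³-5b²-52b+224 = (-(1/32)b+63/256)(-32b²-92b+880) + (-(119/64)b+119/16)
  -32b²-92b+880 = ((2048/119)b+14080/119)(-(119/64)b+119/16) + (0)
Last nonzero remainder: -(119/64)b+119/16. Dividing through by -119/64 gives the monic gcd b-4.
Cancel b-4 from numerator and denominator to get the reduced form.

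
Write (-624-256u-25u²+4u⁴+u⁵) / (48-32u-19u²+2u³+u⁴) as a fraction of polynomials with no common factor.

(13+u+u²)/(-1+u)

Repeated division with remainder:
  u⁵+4u⁴-25u²-256u-624 = (u+2)(u⁴+2u³-19u²-32u+48) + (15u³+45u²-240u-720)
  u⁴+2u³-19u²-32u+48 = ((1/15)u-1/15)(15u³+45u²-240u-720) + (0)
Last nonzero remainder: 15u³+45u²-240u-720. Dividing through by 15 gives the monic gcd u³+3u²-16u-48.
Cancel u³+3u²-16u-48 from numerator and denominator to get the reduced form.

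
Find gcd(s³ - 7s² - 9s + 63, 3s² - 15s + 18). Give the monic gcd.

s - 3

Apply the Euclidean algorithm:
  s³ - 7s² - 9s + 63 = ((1/3)s - 2/3)(3s² - 15s + 18) + (-25s + 75)
  3s² - 15s + 18 = (-(3/25)s + 6/25)(-25s + 75) + (0)
Last nonzero remainder: -25s + 75. Dividing through by -25 gives the monic gcd s - 3.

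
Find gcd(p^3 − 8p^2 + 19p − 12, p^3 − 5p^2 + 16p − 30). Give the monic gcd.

p − 3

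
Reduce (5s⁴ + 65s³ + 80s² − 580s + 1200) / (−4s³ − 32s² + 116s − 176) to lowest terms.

(−5s² − 80s − 300)/(4s + 44)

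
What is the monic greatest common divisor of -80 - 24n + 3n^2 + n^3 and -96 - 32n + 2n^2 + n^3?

By polynomial division,
  n^3 + 3n^2 - 24n - 80 = (n^3 + 2n^2 - 32n - 96) + (n^2 + 8n + 16)
  n^3 + 2n^2 - 32n - 96 = (n - 6)(n^2 + 8n + 16) + (0)
The last nonzero remainder n^2 + 8n + 16 is already monic.

16 + 8n + n^2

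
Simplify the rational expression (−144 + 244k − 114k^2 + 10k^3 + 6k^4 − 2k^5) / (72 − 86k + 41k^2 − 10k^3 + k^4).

Euclidean algorithm in ℚ[k]:
  −2k^5 + 6k^4 + 10k^3 − 114k^2 + 244k − 144 = (−2k − 14)(k^4 − 10k^3 + 41k^2 − 86k + 72) + (−48k^3 + 288k^2 − 816k + 864)
  k^4 − 10k^3 + 41k^2 − 86k + 72 = (−(1/48)k + 1/12)(−48k^3 + 288k^2 − 816k + 864) + (0)
Last nonzero remainder: −48k^3 + 288k^2 − 816k + 864. Dividing through by −48 gives the monic gcd k^3 − 6k^2 + 17k − 18.
Cancel k^3 − 6k^2 + 17k − 18 from numerator and denominator to get the reduced form.

(8 − 6k − 2k^2)/(−4 + k)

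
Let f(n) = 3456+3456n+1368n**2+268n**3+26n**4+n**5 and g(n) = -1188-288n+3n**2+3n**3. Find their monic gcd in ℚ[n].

36+12n+n**2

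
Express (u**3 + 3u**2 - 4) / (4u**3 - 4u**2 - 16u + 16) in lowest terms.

Euclidean algorithm in ℚ[u]:
  u**3 + 3u**2 - 4 = (1/4)(4u**3 - 4u**2 - 16u + 16) + (4u**2 + 4u - 8)
  4u**3 - 4u**2 - 16u + 16 = (u - 2)(4u**2 + 4u - 8) + (0)
Last nonzero remainder: 4u**2 + 4u - 8. Dividing through by 4 gives the monic gcd u**2 + u - 2.
Cancel u**2 + u - 2 from numerator and denominator to get the reduced form.

(u + 2)/(4u - 8)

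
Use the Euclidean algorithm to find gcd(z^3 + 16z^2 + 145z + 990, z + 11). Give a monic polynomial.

z + 11

By polynomial division,
  z^3 + 16z^2 + 145z + 990 = (z^2 + 5z + 90)(z + 11) + (0)
The last nonzero remainder z + 11 is already monic.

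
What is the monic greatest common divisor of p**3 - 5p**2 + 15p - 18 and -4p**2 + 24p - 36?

Euclidean algorithm in ℚ[p]:
  p**3 - 5p**2 + 15p - 18 = (-(1/4)p - 1/4)(-4p**2 + 24p - 36) + (12p - 27)
  -4p**2 + 24p - 36 = (-(1/3)p + 5/4)(12p - 27) + (-9/4)
  12p - 27 = (-(16/3)p + 12)(-9/4) + (0)
The last nonzero remainder is the constant -9/4, so the polynomials are coprime and gcd = 1.

1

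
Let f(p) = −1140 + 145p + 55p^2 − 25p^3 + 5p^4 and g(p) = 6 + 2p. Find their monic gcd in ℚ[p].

Euclidean algorithm in ℚ[p]:
  5p^4 − 25p^3 + 55p^2 + 145p − 1140 = ((5/2)p^3 − 20p^2 + (175/2)p − 190)(2p + 6) + (0)
Last nonzero remainder: 2p + 6. Dividing through by 2 gives the monic gcd p + 3.

3 + p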